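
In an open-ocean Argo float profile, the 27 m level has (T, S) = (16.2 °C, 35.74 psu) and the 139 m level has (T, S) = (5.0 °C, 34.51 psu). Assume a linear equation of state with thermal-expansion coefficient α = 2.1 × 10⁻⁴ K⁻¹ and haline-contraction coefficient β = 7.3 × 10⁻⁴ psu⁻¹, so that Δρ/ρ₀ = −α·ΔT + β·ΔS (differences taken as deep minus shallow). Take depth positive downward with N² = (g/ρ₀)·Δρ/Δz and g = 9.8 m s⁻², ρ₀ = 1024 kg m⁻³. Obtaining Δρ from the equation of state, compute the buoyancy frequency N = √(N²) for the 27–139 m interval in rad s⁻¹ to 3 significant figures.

ΔT = -11.2 K, ΔS = -1.23 psu (deep − shallow).
Δρ/ρ₀ = −αΔT + βΔS = 2.352 × 10⁻³ − 8.979 × 10⁻⁴ = 1.4541 × 10⁻³, so Δρ ≈ 1.489 kg m⁻³.
N² = (g/ρ₀)·Δρ/Δz = g·(Δρ/ρ₀)/Δz = 9.8 × 1.4541 × 10⁻³ / 112 = 1.2723 × 10⁻⁴ s⁻².
N = √(1.2723 × 10⁻⁴) = 0.011280 rad s⁻¹ ≈ 0.0113 rad s⁻¹.

0.0113 rad s⁻¹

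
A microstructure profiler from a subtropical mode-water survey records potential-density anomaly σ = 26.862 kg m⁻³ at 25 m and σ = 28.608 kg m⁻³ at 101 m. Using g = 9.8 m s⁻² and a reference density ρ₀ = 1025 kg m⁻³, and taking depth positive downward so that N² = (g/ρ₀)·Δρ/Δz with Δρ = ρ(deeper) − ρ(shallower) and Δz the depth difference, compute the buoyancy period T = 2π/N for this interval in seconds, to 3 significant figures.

Δρ = 1028.608 − 1026.862 = 1.746 kg m⁻³ over Δz = 101 − 25 = 76 m.
N² = (9.8/1025) × (1.746/76) = 2.1965 × 10⁻⁴ s⁻².
N = √(2.1965 × 10⁻⁴) = 0.014821 rad s⁻¹, so T = 2π/N = 423.94 s ≈ 424 s.

424 s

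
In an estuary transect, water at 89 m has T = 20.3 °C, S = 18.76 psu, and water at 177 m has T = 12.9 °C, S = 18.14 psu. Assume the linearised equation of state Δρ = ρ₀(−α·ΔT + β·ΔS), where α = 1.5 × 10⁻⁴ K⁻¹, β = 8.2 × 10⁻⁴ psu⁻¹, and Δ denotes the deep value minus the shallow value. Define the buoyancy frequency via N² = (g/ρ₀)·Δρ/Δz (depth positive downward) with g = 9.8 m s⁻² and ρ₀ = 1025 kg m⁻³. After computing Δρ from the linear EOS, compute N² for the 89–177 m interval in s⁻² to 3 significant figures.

ΔT = -7.4 K, ΔS = -0.62 psu (deep − shallow).
Δρ/ρ₀ = −αΔT + βΔS = 1.11 × 10⁻³ − 5.084 × 10⁻⁴ = 6.016 × 10⁻⁴, so Δρ ≈ 0.6166 kg m⁻³.
N² = (g/ρ₀)·Δρ/Δz = g·(Δρ/ρ₀)/Δz = 9.8 × 6.016 × 10⁻⁴ / 88 = 6.6996 × 10⁻⁵ s⁻² ≈ 6.70 × 10⁻⁵ s⁻².

6.70 × 10⁻⁵ s⁻²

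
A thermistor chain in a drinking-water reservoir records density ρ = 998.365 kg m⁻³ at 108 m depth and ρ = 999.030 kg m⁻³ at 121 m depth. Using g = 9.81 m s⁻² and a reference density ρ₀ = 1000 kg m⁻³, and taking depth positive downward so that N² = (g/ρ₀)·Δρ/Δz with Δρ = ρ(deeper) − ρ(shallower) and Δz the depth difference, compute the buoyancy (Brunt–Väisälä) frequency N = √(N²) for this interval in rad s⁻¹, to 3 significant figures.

Δρ = 999.030 − 998.365 = 0.665 kg m⁻³ over Δz = 121 − 108 = 13 m.
N² = (9.81/1000) × (0.665/13) = 5.0182 × 10⁻⁴ s⁻².
N = √(5.0182 × 10⁻⁴) = 0.022401 rad s⁻¹ ≈ 0.0224 rad s⁻¹.
A positive N² confirms static stability across the interval.

0.0224 rad s⁻¹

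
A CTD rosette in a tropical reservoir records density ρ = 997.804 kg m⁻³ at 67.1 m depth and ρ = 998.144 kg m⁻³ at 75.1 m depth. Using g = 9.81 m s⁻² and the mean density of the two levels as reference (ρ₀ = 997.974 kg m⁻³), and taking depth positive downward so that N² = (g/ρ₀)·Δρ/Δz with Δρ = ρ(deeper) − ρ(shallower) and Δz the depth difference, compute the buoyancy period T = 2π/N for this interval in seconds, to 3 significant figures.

Δρ = 998.144 − 997.804 = 0.340 kg m⁻³ over Δz = 75.1 − 67.1 = 8 m.
N² = (9.81/997.974) × (0.340/8) = 4.1777 × 10⁻⁴ s⁻².
N = √(4.1777 × 10⁻⁴) = 0.020439 rad s⁻¹, so T = 2π/N = 307.41 s ≈ 307 s.

307 s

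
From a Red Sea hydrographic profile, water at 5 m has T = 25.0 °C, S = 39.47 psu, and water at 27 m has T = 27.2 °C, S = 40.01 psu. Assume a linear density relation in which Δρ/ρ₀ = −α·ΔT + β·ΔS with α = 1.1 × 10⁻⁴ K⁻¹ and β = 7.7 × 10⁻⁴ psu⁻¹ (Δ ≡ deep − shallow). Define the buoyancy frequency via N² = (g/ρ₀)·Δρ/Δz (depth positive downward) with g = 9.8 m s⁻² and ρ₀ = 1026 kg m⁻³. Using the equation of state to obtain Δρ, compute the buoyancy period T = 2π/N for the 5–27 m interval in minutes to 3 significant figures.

ΔT = +2.2 K, ΔS = +0.54 psu (deep − shallow).
Δρ/ρ₀ = −αΔT + βΔS = -2.42 × 10⁻⁴ + 4.158 × 10⁻⁴ = 1.738 × 10⁻⁴, so Δρ ≈ 0.1783 kg m⁻³.
N² = (g/ρ₀)·Δρ/Δz = g·(Δρ/ρ₀)/Δz = 9.8 × 1.738 × 10⁻⁴ / 22 = 7.7420 × 10⁻⁵ s⁻².
N = √(7.7420 × 10⁻⁵) = 8.7989 × 10⁻³ rad s⁻¹ → T = 2π/N = 714.09 s = 11.902 min ≈ 11.9 min.

11.9 min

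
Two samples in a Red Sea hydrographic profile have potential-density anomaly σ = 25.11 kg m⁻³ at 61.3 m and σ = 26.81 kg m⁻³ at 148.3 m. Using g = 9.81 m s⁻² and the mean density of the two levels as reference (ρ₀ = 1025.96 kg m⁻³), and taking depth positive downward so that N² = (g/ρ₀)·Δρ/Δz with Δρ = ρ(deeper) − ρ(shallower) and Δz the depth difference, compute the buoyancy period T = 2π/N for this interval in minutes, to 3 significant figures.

Δρ = 1026.81 − 1025.11 = 1.70 kg m⁻³ over Δz = 148.3 − 61.3 = 87 m.
N² = (9.81/1025.96) × (1.70/87) = 1.8684 × 10⁻⁴ s⁻².
N = √(1.8684 × 10⁻⁴) = 0.013669 rad s⁻¹, so T = 2π/N = 459.67 s = 7.6612 min ≈ 7.66 min.
N² > 0, so the interval is statically stable.

7.66 min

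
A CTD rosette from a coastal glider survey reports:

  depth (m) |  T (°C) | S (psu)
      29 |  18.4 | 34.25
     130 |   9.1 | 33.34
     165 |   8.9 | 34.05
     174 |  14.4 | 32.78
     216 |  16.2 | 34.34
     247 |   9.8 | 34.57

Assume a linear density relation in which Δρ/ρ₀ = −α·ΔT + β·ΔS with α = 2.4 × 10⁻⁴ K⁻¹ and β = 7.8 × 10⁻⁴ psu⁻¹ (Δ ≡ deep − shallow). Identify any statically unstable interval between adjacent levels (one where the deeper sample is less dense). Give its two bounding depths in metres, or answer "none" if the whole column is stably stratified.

Evaluate Δρ/ρ₀ = −αΔT + βΔS across each adjacent pair:
  29–130 m: −αΔT+βΔS = −(2.4 × 10⁻⁴)(-9.3)+(7.8 × 10⁻⁴)(-0.91) = 1.5 × 10⁻³ → stable
  130–165 m: −αΔT+βΔS = −(2.4 × 10⁻⁴)(-0.2)+(7.8 × 10⁻⁴)(+0.71) = 6.0 × 10⁻⁴ → stable
  165–174 m: −αΔT+βΔS = −(2.4 × 10⁻⁴)(+5.5)+(7.8 × 10⁻⁴)(-1.27) = -2.3 × 10⁻³ → UNSTABLE
  174–216 m: −αΔT+βΔS = −(2.4 × 10⁻⁴)(+1.8)+(7.8 × 10⁻⁴)(+1.56) = 7.8 × 10⁻⁴ → stable
  216–247 m: −αΔT+βΔS = −(2.4 × 10⁻⁴)(-6.4)+(7.8 × 10⁻⁴)(+0.23) = 1.7 × 10⁻³ → stable
The 165–174 m interval has Δρ < 0: lighter water underlies denser water.

165–174 m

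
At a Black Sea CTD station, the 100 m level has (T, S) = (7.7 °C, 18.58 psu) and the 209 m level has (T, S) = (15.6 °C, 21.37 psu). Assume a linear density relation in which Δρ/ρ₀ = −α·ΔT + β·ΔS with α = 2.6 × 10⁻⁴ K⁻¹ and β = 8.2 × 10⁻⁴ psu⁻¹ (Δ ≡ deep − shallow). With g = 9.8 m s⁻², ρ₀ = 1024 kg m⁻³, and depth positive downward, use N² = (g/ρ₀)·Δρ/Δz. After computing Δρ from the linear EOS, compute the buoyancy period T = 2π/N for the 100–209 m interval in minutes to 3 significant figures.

ΔT = +7.9 K, ΔS = +2.79 psu (deep − shallow).
Δρ/ρ₀ = −αΔT + βΔS = -2.054 × 10⁻³ + 2.2878 × 10⁻³ = 2.338 × 10⁻⁴, so Δρ ≈ 0.2394 kg m⁻³.
N² = (g/ρ₀)·Δρ/Δz = g·(Δρ/ρ₀)/Δz = 9.8 × 2.338 × 10⁻⁴ / 109 = 2.1021 × 10⁻⁵ s⁻².
N = √(2.1021 × 10⁻⁵) = 4.5849 × 10⁻³ rad s⁻¹ → T = 2π/N = 1.3704 × 10³ s = 22.840 min ≈ 22.8 min.

22.8 min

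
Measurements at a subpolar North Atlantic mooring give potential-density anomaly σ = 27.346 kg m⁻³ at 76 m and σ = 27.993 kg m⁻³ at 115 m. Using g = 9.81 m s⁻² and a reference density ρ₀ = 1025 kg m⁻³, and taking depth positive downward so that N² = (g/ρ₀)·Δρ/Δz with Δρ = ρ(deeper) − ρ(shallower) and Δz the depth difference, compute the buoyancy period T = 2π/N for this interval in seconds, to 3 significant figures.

Δρ = 1027.993 − 1027.346 = 0.647 kg m⁻³ over Δz = 115 − 76 = 39 m.
N² = (9.81/1025) × (0.647/39) = 1.5878 × 10⁻⁴ s⁻².
N = √(1.5878 × 10⁻⁴) = 0.012601 rad s⁻¹, so T = 2π/N = 498.63 s ≈ 499 s.

499 s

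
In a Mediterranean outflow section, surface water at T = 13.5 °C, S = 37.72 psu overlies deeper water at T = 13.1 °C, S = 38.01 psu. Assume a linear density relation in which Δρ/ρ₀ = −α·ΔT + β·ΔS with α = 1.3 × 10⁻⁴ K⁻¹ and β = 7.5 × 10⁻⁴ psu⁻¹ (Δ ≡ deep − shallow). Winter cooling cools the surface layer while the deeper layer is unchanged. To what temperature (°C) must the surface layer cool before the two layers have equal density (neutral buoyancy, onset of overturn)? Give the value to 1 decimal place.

Neutral buoyancy requires Δρ = 0, i.e. −α(T_deep − T_surf′) + β(S_deep − S_surf) = 0.
T_surf′ = T_deep − (β/α)·ΔS = 13.1 − (7.5 × 10⁻⁴/1.3 × 10⁻⁴)·(+0.29) = 11.427 °C.
Cooling required: 13.5 − (11.427) = 2.073 °C.

11.4 °C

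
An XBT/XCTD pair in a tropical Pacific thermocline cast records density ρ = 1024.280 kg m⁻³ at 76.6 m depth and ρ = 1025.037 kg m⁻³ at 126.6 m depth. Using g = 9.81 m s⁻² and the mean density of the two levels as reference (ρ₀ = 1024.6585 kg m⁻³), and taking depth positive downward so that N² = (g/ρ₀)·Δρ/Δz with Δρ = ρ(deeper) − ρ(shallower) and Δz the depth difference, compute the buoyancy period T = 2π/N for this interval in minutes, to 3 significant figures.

Δρ = 1025.037 − 1024.280 = 0.757 kg m⁻³ over Δz = 126.6 − 76.6 = 50 m.
N² = (9.81/1024.6585) × (0.757/50) = 1.4495 × 10⁻⁴ s⁻².
N = √(1.4495 × 10⁻⁴) = 0.012040 rad s⁻¹, so T = 2π/N = 521.86 s = 8.6977 min ≈ 8.70 min.

8.70 min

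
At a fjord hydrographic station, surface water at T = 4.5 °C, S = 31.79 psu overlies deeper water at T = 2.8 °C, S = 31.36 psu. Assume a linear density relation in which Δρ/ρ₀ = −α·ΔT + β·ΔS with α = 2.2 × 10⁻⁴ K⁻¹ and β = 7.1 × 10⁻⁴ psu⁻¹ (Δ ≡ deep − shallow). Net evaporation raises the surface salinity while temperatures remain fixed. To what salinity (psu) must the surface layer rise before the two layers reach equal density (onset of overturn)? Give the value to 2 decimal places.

31.89 psu

Neutral buoyancy requires −α(T_deep − T_surf) + β(S_deep − S_surf′) = 0.
S_surf′ = S_deep − (α/β)·ΔT = 31.36 − (2.2 × 10⁻⁴/7.1 × 10⁻⁴)·(-1.7) = 31.8868 psu.
Increase required: 31.8868 − 31.79 = 0.0968 psu.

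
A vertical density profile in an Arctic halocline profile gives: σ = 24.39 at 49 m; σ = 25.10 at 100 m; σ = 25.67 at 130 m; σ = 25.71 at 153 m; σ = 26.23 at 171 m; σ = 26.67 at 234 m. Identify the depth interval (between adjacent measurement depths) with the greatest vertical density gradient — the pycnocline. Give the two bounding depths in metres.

Compute the density gradient over each adjacent pair:
  49–100 m: Δρ/Δz = 0.71/51 = 0.014 kg m⁻⁴
  100–130 m: Δρ/Δz = 0.57/30 = 0.019 kg m⁻⁴
  130–153 m: Δρ/Δz = 0.04/23 = 1.7 × 10⁻³ kg m⁻⁴
  153–171 m: Δρ/Δz = 0.52/18 = 0.029 kg m⁻⁴
  171–234 m: Δρ/Δz = 0.44/63 = 7.0 × 10⁻³ kg m⁻⁴
The largest gradient is in the 153–171 m interval — the pycnocline.

153–171 m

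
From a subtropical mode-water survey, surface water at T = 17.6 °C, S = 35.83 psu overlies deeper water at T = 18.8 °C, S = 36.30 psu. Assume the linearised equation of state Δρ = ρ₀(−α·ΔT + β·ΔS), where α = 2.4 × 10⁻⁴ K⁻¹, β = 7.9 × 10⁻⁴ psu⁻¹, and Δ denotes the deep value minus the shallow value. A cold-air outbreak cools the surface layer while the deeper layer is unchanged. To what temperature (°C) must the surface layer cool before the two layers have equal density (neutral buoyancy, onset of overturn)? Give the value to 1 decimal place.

17.3 °C

Neutral buoyancy requires Δρ = 0, i.e. −α(T_deep − T_surf′) + β(S_deep − S_surf) = 0.
T_surf′ = T_deep − (β/α)·ΔS = 18.8 − (7.9 × 10⁻⁴/2.4 × 10⁻⁴)·(+0.47) = 17.253 °C.
Cooling required: 17.6 − (17.253) = 0.347 °C.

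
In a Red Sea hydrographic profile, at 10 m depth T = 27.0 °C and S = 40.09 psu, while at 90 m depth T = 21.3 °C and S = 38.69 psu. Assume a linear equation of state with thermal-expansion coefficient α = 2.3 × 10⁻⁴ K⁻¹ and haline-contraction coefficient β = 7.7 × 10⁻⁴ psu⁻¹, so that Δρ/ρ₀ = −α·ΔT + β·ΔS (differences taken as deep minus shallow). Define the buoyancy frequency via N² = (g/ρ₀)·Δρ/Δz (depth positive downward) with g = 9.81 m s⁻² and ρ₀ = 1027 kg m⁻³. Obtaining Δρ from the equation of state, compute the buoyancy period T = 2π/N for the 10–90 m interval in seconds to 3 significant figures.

ΔT = -5.7 K, ΔS = -1.40 psu (deep − shallow).
Δρ/ρ₀ = −αΔT + βΔS = 1.311 × 10⁻³ − 1.078 × 10⁻³ = 2.33 × 10⁻⁴, so Δρ ≈ 0.2393 kg m⁻³.
N² = (g/ρ₀)·Δρ/Δz = g·(Δρ/ρ₀)/Δz = 9.81 × 2.33 × 10⁻⁴ / 80 = 2.8572 × 10⁻⁵ s⁻².
N = √(2.8572 × 10⁻⁵) = 5.3453 × 10⁻³ rad s⁻¹ → T = 2π/N = 1.1755 × 10³ s ≈ 1.18 × 10³ s.

1.18 × 10³ s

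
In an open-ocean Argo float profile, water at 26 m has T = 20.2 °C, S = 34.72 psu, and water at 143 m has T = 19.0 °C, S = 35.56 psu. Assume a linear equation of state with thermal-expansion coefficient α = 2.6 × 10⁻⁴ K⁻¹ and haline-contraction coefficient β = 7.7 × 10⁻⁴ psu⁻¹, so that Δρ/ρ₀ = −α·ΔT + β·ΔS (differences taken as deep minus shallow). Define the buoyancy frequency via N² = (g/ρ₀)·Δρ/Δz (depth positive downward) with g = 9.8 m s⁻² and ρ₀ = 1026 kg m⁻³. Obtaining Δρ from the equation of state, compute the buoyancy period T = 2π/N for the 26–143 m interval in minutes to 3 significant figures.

11.7 min

ΔT = -1.2 K, ΔS = +0.84 psu (deep − shallow).
Δρ/ρ₀ = −αΔT + βΔS = 3.12 × 10⁻⁴ + 6.468 × 10⁻⁴ = 9.588 × 10⁻⁴, so Δρ ≈ 0.9837 kg m⁻³.
N² = (g/ρ₀)·Δρ/Δz = g·(Δρ/ρ₀)/Δz = 9.8 × 9.588 × 10⁻⁴ / 117 = 8.0310 × 10⁻⁵ s⁻².
N = √(8.0310 × 10⁻⁵) = 8.9616 × 10⁻³ rad s⁻¹ → T = 2π/N = 701.12 s = 11.685 min ≈ 11.7 min.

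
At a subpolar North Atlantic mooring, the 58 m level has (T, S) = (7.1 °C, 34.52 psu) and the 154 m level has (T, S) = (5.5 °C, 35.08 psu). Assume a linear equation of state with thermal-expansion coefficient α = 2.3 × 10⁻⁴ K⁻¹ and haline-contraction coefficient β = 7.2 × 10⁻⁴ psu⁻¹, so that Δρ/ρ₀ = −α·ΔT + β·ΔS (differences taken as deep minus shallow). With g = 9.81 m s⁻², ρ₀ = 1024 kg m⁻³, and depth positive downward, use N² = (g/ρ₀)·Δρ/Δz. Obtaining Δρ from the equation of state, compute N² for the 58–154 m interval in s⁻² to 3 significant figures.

7.88 × 10⁻⁵ s⁻²

ΔT = -1.6 K, ΔS = +0.56 psu (deep − shallow).
Δρ/ρ₀ = −αΔT + βΔS = 3.68 × 10⁻⁴ + 4.032 × 10⁻⁴ = 7.712 × 10⁻⁴, so Δρ ≈ 0.7897 kg m⁻³.
N² = (g/ρ₀)·Δρ/Δz = g·(Δρ/ρ₀)/Δz = 9.81 × 7.712 × 10⁻⁴ / 96 = 7.8807 × 10⁻⁵ s⁻² ≈ 7.88 × 10⁻⁵ s⁻².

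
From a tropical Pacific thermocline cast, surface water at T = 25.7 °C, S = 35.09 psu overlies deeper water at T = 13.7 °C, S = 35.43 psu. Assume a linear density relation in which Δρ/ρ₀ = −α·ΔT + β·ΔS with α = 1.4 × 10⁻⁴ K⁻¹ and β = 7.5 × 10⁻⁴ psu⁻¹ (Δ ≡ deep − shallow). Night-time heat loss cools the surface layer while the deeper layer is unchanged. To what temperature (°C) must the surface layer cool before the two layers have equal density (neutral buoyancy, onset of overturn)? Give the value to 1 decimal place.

11.9 °C

Neutral buoyancy requires Δρ = 0, i.e. −α(T_deep − T_surf′) + β(S_deep − S_surf) = 0.
T_surf′ = T_deep − (β/α)·ΔS = 13.7 − (7.5 × 10⁻⁴/1.4 × 10⁻⁴)·(+0.34) = 11.879 °C.
Cooling required: 25.7 − (11.879) = 13.821 °C.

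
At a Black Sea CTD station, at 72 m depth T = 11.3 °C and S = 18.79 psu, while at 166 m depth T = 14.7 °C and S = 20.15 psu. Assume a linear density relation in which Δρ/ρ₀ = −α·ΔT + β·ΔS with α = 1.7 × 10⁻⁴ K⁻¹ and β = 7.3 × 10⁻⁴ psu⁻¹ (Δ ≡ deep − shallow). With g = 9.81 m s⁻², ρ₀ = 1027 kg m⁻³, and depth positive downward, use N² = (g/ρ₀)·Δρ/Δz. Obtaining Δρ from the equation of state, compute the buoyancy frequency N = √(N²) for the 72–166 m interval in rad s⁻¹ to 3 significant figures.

6.58 × 10⁻³ rad s⁻¹

ΔT = +3.4 K, ΔS = +1.36 psu (deep − shallow).
Δρ/ρ₀ = −αΔT + βΔS = -5.78 × 10⁻⁴ + 9.928 × 10⁻⁴ = 4.148 × 10⁻⁴, so Δρ ≈ 0.4260 kg m⁻³.
N² = (g/ρ₀)·Δρ/Δz = g·(Δρ/ρ₀)/Δz = 9.81 × 4.148 × 10⁻⁴ / 94 = 4.3289 × 10⁻⁵ s⁻².
N = √(4.3289 × 10⁻⁵) = 6.5794 × 10⁻³ rad s⁻¹ ≈ 6.58 × 10⁻³ rad s⁻¹.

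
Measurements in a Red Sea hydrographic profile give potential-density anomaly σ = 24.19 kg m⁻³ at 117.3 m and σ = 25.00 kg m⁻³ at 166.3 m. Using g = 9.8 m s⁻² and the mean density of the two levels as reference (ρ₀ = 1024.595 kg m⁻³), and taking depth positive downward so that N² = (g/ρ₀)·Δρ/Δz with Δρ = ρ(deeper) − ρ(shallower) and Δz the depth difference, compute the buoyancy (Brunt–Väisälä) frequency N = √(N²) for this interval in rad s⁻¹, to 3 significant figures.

0.0126 rad s⁻¹

Δρ = 1025.00 − 1024.19 = 0.81 kg m⁻³ over Δz = 166.3 − 117.3 = 49 m.
N² = (9.8/1024.595) × (0.81/49) = 1.5811 × 10⁻⁴ s⁻².
N = √(1.5811 × 10⁻⁴) = 0.012574 rad s⁻¹ ≈ 0.0126 rad s⁻¹.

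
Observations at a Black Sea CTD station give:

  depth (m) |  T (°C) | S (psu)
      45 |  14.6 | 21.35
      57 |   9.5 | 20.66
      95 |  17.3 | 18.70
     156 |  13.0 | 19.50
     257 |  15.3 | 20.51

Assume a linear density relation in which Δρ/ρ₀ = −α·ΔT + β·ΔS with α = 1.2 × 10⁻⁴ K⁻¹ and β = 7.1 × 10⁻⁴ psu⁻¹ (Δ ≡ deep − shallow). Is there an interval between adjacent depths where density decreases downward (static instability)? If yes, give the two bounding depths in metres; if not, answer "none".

Evaluate Δρ/ρ₀ = −αΔT + βΔS across each adjacent pair:
  45–57 m: −αΔT+βΔS = −(1.2 × 10⁻⁴)(-5.1)+(7.1 × 10⁻⁴)(-0.69) = 1.2 × 10⁻⁴ → stable
  57–95 m: −αΔT+βΔS = −(1.2 × 10⁻⁴)(+7.8)+(7.1 × 10⁻⁴)(-1.96) = -2.3 × 10⁻³ → UNSTABLE
  95–156 m: −αΔT+βΔS = −(1.2 × 10⁻⁴)(-4.3)+(7.1 × 10⁻⁴)(+0.80) = 1.1 × 10⁻³ → stable
  156–257 m: −αΔT+βΔS = −(1.2 × 10⁻⁴)(+2.3)+(7.1 × 10⁻⁴)(+1.01) = 4.4 × 10⁻⁴ → stable
The 57–95 m interval has Δρ < 0: lighter water underlies denser water.

57–95 m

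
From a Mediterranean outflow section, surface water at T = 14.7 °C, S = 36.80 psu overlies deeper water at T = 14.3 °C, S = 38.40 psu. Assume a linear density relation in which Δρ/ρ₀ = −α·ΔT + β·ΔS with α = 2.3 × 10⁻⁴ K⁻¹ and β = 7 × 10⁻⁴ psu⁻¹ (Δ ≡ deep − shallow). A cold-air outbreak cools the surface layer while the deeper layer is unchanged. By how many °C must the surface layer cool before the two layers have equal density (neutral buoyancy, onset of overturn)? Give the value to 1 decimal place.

5.3 °C

Neutral buoyancy requires Δρ = 0, i.e. −α(T_deep − T_surf′) + β(S_deep − S_surf) = 0.
T_surf′ = T_deep − (β/α)·ΔS = 14.3 − (7 × 10⁻⁴/2.3 × 10⁻⁴)·(+1.60) = 9.430 °C.
Cooling required: 14.7 − (9.430) = 5.270 °C.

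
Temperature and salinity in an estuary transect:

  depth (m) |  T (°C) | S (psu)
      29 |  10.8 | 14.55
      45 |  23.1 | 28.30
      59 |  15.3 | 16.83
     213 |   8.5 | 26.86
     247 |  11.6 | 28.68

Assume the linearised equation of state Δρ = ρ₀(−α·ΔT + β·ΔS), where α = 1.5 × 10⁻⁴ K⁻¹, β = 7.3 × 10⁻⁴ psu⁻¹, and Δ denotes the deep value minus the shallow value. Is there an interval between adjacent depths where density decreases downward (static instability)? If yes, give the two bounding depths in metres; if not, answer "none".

45–59 m

Evaluate Δρ/ρ₀ = −αΔT + βΔS across each adjacent pair:
  29–45 m: −αΔT+βΔS = −(1.5 × 10⁻⁴)(+12.3)+(7.3 × 10⁻⁴)(+13.75) = 8.2 × 10⁻³ → stable
  45–59 m: −αΔT+βΔS = −(1.5 × 10⁻⁴)(-7.8)+(7.3 × 10⁻⁴)(-11.47) = -7.2 × 10⁻³ → UNSTABLE
  59–213 m: −αΔT+βΔS = −(1.5 × 10⁻⁴)(-6.8)+(7.3 × 10⁻⁴)(+10.03) = 8.3 × 10⁻³ → stable
  213–247 m: −αΔT+βΔS = −(1.5 × 10⁻⁴)(+3.1)+(7.3 × 10⁻⁴)(+1.82) = 8.6 × 10⁻⁴ → stable
The 45–59 m interval has Δρ < 0: lighter water underlies denser water.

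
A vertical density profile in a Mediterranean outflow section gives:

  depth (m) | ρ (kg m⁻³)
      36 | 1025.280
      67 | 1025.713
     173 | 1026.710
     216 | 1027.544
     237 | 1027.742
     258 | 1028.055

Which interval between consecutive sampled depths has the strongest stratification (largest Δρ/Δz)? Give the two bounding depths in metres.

173–216 m

Compute the density gradient over each adjacent pair:
  36–67 m: Δρ/Δz = 0.433/31 = 0.014 kg m⁻⁴
  67–173 m: Δρ/Δz = 0.997/106 = 9.4 × 10⁻³ kg m⁻⁴
  173–216 m: Δρ/Δz = 0.834/43 = 0.019 kg m⁻⁴
  216–237 m: Δρ/Δz = 0.198/21 = 9.4 × 10⁻³ kg m⁻⁴
  237–258 m: Δρ/Δz = 0.313/21 = 0.015 kg m⁻⁴
The largest gradient is in the 173–216 m interval — the pycnocline.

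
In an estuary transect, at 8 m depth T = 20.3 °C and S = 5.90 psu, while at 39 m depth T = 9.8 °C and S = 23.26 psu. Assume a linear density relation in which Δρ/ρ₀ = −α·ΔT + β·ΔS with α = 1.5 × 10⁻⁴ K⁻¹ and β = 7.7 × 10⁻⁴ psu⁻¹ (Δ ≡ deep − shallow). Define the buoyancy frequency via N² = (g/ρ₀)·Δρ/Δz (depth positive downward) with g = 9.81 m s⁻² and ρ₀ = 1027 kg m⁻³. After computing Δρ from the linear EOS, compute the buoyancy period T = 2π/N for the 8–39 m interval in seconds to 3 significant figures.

ΔT = -10.5 K, ΔS = +17.36 psu (deep − shallow).
Δρ/ρ₀ = −αΔT + βΔS = 1.575 × 10⁻³ + 0.0133672 = 0.0149422, so Δρ ≈ 15.35 kg m⁻³.
N² = (g/ρ₀)·Δρ/Δz = g·(Δρ/ρ₀)/Δz = 9.81 × 0.0149422 / 31 = 4.7285 × 10⁻³ s⁻².
N = √(4.7285 × 10⁻³) = 0.068764 rad s⁻¹ → T = 2π/N = 91.373 s ≈ 91.4 s.

91.4 s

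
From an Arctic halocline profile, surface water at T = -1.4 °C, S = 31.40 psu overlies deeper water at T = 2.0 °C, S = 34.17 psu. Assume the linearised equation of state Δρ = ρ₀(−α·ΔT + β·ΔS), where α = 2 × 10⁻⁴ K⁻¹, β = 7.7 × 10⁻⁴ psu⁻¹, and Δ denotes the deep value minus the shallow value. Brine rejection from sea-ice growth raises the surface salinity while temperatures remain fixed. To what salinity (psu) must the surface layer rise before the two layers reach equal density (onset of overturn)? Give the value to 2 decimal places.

Neutral buoyancy requires −α(T_deep − T_surf) + β(S_deep − S_surf′) = 0.
S_surf′ = S_deep − (α/β)·ΔT = 34.17 − (2 × 10⁻⁴/7.7 × 10⁻⁴)·(+3.4) = 33.2869 psu.
Increase required: 33.2869 − 31.40 = 1.8869 psu.

33.29 psu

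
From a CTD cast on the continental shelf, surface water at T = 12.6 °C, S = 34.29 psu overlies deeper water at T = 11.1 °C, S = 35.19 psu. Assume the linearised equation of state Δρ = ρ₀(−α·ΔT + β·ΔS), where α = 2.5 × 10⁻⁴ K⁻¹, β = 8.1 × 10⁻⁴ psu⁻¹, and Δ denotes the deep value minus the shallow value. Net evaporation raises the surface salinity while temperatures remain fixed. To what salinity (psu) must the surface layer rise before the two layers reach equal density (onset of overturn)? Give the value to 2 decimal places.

Neutral buoyancy requires −α(T_deep − T_surf) + β(S_deep − S_surf′) = 0.
S_surf′ = S_deep − (α/β)·ΔT = 35.19 − (2.5 × 10⁻⁴/8.1 × 10⁻⁴)·(-1.5) = 35.6530 psu.
Increase required: 35.6530 − 34.29 = 1.3630 psu.

35.65 psu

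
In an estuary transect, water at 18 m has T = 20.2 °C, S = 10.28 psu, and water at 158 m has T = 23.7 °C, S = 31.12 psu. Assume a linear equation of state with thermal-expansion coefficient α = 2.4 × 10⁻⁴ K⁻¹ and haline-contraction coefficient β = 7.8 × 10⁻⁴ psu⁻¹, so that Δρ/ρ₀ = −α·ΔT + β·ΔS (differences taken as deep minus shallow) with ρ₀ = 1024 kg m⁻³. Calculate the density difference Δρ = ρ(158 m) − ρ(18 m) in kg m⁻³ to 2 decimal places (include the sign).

ΔT = +3.5 K, ΔS = +20.84 psu (deep − shallow).
Δρ/ρ₀ = −(2.4 × 10⁻⁴)(+3.5) + (7.8 × 10⁻⁴)(+20.84) = 0.0154152.
Δρ = 1024 × (0.0154152) = +15.79 kg m⁻³.
Positive Δρ: denser below, stable.

+15.79 kg m⁻³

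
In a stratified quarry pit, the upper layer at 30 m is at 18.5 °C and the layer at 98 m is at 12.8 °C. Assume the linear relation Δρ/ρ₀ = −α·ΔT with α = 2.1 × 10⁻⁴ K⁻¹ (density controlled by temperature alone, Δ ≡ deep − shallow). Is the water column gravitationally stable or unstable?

ΔT = 12.8 − 18.5 = -5.7 K, so Δρ/ρ₀ = −αΔT = 1.197 × 10⁻³.
Δρ/ρ₀ > 0, so Δρ > 0: deeper water is denser → statically stable.

stable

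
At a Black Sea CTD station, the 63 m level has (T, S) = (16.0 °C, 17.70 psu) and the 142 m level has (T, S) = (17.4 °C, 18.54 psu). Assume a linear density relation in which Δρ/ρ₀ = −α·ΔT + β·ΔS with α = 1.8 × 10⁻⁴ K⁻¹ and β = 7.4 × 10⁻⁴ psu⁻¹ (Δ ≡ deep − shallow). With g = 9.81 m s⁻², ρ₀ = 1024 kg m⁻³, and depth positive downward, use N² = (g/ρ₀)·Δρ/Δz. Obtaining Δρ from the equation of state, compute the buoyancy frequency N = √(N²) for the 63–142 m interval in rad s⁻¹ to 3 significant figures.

6.77 × 10⁻³ rad s⁻¹

ΔT = +1.4 K, ΔS = +0.84 psu (deep − shallow).
Δρ/ρ₀ = −αΔT + βΔS = -2.52 × 10⁻⁴ + 6.216 × 10⁻⁴ = 3.696 × 10⁻⁴, so Δρ ≈ 0.3785 kg m⁻³.
N² = (g/ρ₀)·Δρ/Δz = g·(Δρ/ρ₀)/Δz = 9.81 × 3.696 × 10⁻⁴ / 79 = 4.5896 × 10⁻⁵ s⁻².
N = √(4.5896 × 10⁻⁵) = 6.7747 × 10⁻³ rad s⁻¹ ≈ 6.77 × 10⁻³ rad s⁻¹.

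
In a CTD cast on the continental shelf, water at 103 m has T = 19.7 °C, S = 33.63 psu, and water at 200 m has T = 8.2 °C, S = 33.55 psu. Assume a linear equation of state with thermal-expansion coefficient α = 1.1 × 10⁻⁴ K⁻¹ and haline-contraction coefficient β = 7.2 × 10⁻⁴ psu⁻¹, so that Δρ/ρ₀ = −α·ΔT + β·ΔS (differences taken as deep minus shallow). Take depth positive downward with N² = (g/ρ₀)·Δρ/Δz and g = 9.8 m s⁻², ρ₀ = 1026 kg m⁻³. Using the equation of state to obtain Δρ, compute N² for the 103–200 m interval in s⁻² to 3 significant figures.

1.22 × 10⁻⁴ s⁻²

ΔT = -11.5 K, ΔS = -0.08 psu (deep − shallow).
Δρ/ρ₀ = −αΔT + βΔS = 1.265 × 10⁻³ − 5.76 × 10⁻⁵ = 1.2074 × 10⁻³, so Δρ ≈ 1.239 kg m⁻³.
N² = (g/ρ₀)·Δρ/Δz = g·(Δρ/ρ₀)/Δz = 9.8 × 1.2074 × 10⁻³ / 97 = 1.2198 × 10⁻⁴ s⁻² ≈ 1.22 × 10⁻⁴ s⁻².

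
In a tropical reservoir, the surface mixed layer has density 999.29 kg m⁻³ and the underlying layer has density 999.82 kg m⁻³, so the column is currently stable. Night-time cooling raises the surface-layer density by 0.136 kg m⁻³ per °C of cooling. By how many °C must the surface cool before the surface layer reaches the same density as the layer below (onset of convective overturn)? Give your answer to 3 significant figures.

Density deficit of the surface layer: 999.82 − 999.29 = 0.53 kg m⁻³.
Required change = 0.53 / 0.136 = 3.90 °C.

3.90 °C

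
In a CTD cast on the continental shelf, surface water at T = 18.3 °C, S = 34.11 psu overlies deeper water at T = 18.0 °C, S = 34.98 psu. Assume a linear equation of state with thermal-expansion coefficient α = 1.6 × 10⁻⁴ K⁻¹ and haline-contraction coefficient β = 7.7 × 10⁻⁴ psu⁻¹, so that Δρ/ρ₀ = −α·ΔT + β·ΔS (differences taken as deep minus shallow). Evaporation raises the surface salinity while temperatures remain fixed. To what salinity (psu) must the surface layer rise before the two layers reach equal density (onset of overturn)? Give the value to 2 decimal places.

35.04 psu

Neutral buoyancy requires −α(T_deep − T_surf) + β(S_deep − S_surf′) = 0.
S_surf′ = S_deep − (α/β)·ΔT = 34.98 − (1.6 × 10⁻⁴/7.7 × 10⁻⁴)·(-0.3) = 35.0423 psu.
Increase required: 35.0423 − 34.11 = 0.9323 psu.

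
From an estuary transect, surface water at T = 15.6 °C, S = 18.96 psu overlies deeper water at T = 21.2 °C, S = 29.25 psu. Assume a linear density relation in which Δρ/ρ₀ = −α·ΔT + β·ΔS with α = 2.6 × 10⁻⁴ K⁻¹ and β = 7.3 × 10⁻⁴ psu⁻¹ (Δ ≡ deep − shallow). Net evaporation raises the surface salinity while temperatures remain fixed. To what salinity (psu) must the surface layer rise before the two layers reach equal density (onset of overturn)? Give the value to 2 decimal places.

Neutral buoyancy requires −α(T_deep − T_surf) + β(S_deep − S_surf′) = 0.
S_surf′ = S_deep − (α/β)·ΔT = 29.25 − (2.6 × 10⁻⁴/7.3 × 10⁻⁴)·(+5.6) = 27.2555 psu.
Increase required: 27.2555 − 18.96 = 8.2955 psu.

27.26 psu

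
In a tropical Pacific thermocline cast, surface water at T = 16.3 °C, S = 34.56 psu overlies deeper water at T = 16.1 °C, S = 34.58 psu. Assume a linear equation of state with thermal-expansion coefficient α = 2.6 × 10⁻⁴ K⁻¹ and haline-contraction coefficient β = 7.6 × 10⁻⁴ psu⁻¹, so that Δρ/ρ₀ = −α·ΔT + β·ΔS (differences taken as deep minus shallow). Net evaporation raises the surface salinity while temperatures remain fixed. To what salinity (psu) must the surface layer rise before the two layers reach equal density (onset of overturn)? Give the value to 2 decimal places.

Neutral buoyancy requires −α(T_deep − T_surf) + β(S_deep − S_surf′) = 0.
S_surf′ = S_deep − (α/β)·ΔT = 34.58 − (2.6 × 10⁻⁴/7.6 × 10⁻⁴)·(-0.2) = 34.6484 psu.
Increase required: 34.6484 − 34.56 = 0.0884 psu.

34.65 psu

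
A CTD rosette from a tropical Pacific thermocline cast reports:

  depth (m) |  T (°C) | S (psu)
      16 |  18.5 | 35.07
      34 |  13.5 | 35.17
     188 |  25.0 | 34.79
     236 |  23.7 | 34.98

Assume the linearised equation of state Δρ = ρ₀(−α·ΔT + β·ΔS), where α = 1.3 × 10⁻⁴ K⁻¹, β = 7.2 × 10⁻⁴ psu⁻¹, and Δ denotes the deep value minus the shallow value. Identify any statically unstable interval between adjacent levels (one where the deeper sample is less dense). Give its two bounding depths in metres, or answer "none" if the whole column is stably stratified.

34–188 m

Evaluate Δρ/ρ₀ = −αΔT + βΔS across each adjacent pair:
  16–34 m: −αΔT+βΔS = −(1.3 × 10⁻⁴)(-5.0)+(7.2 × 10⁻⁴)(+0.10) = 7.2 × 10⁻⁴ → stable
  34–188 m: −αΔT+βΔS = −(1.3 × 10⁻⁴)(+11.5)+(7.2 × 10⁻⁴)(-0.38) = -1.8 × 10⁻³ → UNSTABLE
  188–236 m: −αΔT+βΔS = −(1.3 × 10⁻⁴)(-1.3)+(7.2 × 10⁻⁴)(+0.19) = 3.1 × 10⁻⁴ → stable
The 34–188 m interval has Δρ < 0: lighter water underlies denser water.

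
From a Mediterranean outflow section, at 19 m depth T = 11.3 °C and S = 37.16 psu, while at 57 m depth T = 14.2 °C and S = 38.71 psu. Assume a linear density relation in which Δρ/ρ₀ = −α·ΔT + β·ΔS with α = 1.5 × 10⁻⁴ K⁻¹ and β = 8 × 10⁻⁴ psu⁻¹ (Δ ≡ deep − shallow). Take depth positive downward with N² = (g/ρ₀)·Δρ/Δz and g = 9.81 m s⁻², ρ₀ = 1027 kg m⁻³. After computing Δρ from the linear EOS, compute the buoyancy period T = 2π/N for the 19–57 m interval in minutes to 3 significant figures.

ΔT = +2.9 K, ΔS = +1.55 psu (deep − shallow).
Δρ/ρ₀ = −αΔT + βΔS = -4.35 × 10⁻⁴ + 1.24 × 10⁻³ = 8.05 × 10⁻⁴, so Δρ ≈ 0.8267 kg m⁻³.
N² = (g/ρ₀)·Δρ/Δz = g·(Δρ/ρ₀)/Δz = 9.81 × 8.05 × 10⁻⁴ / 38 = 2.0782 × 10⁻⁴ s⁻².
N = √(2.0782 × 10⁻⁴) = 0.014416 rad s⁻¹ → T = 2π/N = 435.85 s = 7.2642 min ≈ 7.26 min.

7.26 min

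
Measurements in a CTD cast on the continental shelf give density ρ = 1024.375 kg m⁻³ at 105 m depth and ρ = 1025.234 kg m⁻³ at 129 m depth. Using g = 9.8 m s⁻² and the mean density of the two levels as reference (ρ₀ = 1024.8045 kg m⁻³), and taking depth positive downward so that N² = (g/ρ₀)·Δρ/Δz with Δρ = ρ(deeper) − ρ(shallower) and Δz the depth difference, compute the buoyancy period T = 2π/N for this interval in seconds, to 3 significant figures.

340 s

Δρ = 1025.234 − 1024.375 = 0.859 kg m⁻³ over Δz = 129 − 105 = 24 m.
N² = (9.8/1024.8045) × (0.859/24) = 3.4227 × 10⁻⁴ s⁻².
N = √(3.4227 × 10⁻⁴) = 0.018501 rad s⁻¹, so T = 2π/N = 339.61 s ≈ 340 s.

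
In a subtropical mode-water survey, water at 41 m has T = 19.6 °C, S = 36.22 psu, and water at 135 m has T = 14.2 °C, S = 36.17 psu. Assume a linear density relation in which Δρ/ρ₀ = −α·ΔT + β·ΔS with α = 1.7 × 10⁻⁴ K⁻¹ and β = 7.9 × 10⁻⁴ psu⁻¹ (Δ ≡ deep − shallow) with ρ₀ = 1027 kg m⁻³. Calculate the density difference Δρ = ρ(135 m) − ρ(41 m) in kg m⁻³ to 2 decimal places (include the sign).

+0.90 kg m⁻³

ΔT = -5.4 K, ΔS = -0.05 psu (deep − shallow).
Δρ/ρ₀ = −(1.7 × 10⁻⁴)(-5.4) + (7.9 × 10⁻⁴)(-0.05) = 8.785 × 10⁻⁴.
Δρ = 1027 × (8.785 × 10⁻⁴) = +0.90 kg m⁻³.
Positive Δρ: denser below, stable.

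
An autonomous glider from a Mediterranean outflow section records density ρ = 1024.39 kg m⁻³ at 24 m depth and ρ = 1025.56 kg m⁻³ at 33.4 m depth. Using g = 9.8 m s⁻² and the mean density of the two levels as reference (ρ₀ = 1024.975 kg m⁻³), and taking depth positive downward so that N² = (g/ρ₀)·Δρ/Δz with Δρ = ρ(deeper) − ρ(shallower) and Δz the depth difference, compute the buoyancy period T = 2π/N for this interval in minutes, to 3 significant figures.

3.04 min

Δρ = 1025.56 − 1024.39 = 1.17 kg m⁻³ over Δz = 33.4 − 24 = 9.4 m.
N² = (9.8/1024.975) × (1.17/9.4) = 1.1901 × 10⁻³ s⁻².
N = √(1.1901 × 10⁻³) = 0.034498 rad s⁻¹, so T = 2π/N = 182.13 s = 3.0355 min ≈ 3.04 min.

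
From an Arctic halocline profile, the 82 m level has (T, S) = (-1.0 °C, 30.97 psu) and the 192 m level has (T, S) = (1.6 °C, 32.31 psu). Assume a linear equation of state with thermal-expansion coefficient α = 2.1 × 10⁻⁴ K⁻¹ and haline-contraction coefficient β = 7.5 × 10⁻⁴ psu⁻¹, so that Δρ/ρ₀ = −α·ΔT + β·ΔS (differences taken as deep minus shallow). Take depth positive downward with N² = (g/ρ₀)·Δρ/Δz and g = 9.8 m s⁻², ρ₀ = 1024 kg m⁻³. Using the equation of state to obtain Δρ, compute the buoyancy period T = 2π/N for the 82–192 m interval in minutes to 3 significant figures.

16.4 min

ΔT = +2.6 K, ΔS = +1.34 psu (deep − shallow).
Δρ/ρ₀ = −αΔT + βΔS = -5.46 × 10⁻⁴ + 1.005 × 10⁻³ = 4.59 × 10⁻⁴, so Δρ ≈ 0.4700 kg m⁻³.
N² = (g/ρ₀)·Δρ/Δz = g·(Δρ/ρ₀)/Δz = 9.8 × 4.59 × 10⁻⁴ / 110 = 4.0893 × 10⁻⁵ s⁻².
N = √(4.0893 × 10⁻⁵) = 6.3948 × 10⁻³ rad s⁻¹ → T = 2π/N = 982.55 s = 16.376 min ≈ 16.4 min.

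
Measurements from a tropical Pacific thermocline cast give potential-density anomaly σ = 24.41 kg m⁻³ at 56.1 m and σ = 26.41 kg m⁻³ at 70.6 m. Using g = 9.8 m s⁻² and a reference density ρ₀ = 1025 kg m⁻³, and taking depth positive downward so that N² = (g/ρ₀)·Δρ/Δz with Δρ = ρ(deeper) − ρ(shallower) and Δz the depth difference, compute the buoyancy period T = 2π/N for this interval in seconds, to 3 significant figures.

Δρ = 1026.41 − 1024.41 = 2.00 kg m⁻³ over Δz = 70.6 − 56.1 = 14.5 m.
N² = (9.8/1025) × (2.00/14.5) = 1.3188 × 10⁻³ s⁻².
N = √(1.3188 × 10⁻³) = 0.036315 rad s⁻¹, so T = 2π/N = 173.02 s ≈ 173 s.
Since Δρ > 0 the layer is stably stratified.

173 s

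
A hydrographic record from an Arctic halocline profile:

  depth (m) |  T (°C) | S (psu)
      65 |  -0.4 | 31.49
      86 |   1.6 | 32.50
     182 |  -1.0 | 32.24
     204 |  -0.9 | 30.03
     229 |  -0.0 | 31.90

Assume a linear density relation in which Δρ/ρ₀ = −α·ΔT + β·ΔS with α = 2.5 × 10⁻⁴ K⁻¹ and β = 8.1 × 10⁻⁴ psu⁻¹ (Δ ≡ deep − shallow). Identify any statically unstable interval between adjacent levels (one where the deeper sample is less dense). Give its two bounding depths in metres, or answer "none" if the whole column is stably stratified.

Evaluate Δρ/ρ₀ = −αΔT + βΔS across each adjacent pair:
  65–86 m: −αΔT+βΔS = −(2.5 × 10⁻⁴)(+2.0)+(8.1 × 10⁻⁴)(+1.01) = 3.2 × 10⁻⁴ → stable
  86–182 m: −αΔT+βΔS = −(2.5 × 10⁻⁴)(-2.6)+(8.1 × 10⁻⁴)(-0.26) = 4.4 × 10⁻⁴ → stable
  182–204 m: −αΔT+βΔS = −(2.5 × 10⁻⁴)(+0.1)+(8.1 × 10⁻⁴)(-2.21) = -1.8 × 10⁻³ → UNSTABLE
  204–229 m: −αΔT+βΔS = −(2.5 × 10⁻⁴)(+0.9)+(8.1 × 10⁻⁴)(+1.87) = 1.3 × 10⁻³ → stable
The 182–204 m interval has Δρ < 0: lighter water underlies denser water.

182–204 m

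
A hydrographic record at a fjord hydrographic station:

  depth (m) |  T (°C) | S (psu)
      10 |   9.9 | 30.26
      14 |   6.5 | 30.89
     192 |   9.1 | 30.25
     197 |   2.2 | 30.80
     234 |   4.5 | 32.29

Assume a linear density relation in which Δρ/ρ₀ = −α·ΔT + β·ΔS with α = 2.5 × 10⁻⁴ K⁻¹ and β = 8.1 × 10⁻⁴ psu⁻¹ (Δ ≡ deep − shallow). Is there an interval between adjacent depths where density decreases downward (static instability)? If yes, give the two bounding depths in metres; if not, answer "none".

Evaluate Δρ/ρ₀ = −αΔT + βΔS across each adjacent pair:
  10–14 m: −αΔT+βΔS = −(2.5 × 10⁻⁴)(-3.4)+(8.1 × 10⁻⁴)(+0.63) = 1.4 × 10⁻³ → stable
  14–192 m: −αΔT+βΔS = −(2.5 × 10⁻⁴)(+2.6)+(8.1 × 10⁻⁴)(-0.64) = -1.2 × 10⁻³ → UNSTABLE
  192–197 m: −αΔT+βΔS = −(2.5 × 10⁻⁴)(-6.9)+(8.1 × 10⁻⁴)(+0.55) = 2.2 × 10⁻³ → stable
  197–234 m: −αΔT+βΔS = −(2.5 × 10⁻⁴)(+2.3)+(8.1 × 10⁻⁴)(+1.49) = 6.3 × 10⁻⁴ → stable
The 14–192 m interval has Δρ < 0: lighter water underlies denser water.

14–192 m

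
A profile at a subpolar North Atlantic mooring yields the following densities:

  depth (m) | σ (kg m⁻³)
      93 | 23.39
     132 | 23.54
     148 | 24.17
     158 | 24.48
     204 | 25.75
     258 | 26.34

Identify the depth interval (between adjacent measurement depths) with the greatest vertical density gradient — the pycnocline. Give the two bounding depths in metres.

Compute the density gradient over each adjacent pair:
  93–132 m: Δρ/Δz = 0.15/39 = 3.8 × 10⁻³ kg m⁻⁴
  132–148 m: Δρ/Δz = 0.63/16 = 0.039 kg m⁻⁴
  148–158 m: Δρ/Δz = 0.31/10 = 0.031 kg m⁻⁴
  158–204 m: Δρ/Δz = 1.27/46 = 0.028 kg m⁻⁴
  204–258 m: Δρ/Δz = 0.59/54 = 0.011 kg m⁻⁴
The largest gradient is in the 132–148 m interval — the pycnocline.

132–148 m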